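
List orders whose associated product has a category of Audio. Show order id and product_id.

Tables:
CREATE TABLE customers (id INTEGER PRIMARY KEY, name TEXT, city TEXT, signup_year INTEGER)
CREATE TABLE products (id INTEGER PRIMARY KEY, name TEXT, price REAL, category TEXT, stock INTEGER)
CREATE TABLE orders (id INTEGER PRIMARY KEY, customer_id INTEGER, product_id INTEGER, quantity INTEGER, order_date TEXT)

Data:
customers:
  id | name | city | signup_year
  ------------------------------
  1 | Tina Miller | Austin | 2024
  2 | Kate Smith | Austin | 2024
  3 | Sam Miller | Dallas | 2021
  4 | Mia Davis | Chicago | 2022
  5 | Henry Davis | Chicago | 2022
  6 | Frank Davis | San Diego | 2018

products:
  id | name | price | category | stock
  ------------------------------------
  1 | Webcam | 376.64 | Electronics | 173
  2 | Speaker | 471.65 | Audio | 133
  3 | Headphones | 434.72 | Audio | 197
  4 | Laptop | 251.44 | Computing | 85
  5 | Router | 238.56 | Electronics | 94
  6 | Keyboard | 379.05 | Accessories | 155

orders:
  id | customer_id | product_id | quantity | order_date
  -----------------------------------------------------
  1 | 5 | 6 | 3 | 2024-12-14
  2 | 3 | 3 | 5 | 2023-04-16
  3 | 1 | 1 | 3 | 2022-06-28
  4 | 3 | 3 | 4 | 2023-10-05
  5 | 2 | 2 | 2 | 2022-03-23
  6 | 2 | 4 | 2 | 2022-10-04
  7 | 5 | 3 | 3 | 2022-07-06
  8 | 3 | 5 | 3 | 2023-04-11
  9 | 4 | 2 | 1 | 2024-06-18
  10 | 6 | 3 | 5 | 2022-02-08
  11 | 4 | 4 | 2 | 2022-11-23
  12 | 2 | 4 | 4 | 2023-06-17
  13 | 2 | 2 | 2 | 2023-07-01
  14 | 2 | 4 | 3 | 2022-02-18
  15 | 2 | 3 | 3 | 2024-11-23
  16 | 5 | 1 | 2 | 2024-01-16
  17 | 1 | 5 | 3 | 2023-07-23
SELECT id, product_id FROM orders WHERE product_id IN (SELECT id FROM products WHERE category = 'Audio')

Execution result:
id | product_id
2 | 3
4 | 3
5 | 2
7 | 3
9 | 2
10 | 3
13 | 2
15 | 3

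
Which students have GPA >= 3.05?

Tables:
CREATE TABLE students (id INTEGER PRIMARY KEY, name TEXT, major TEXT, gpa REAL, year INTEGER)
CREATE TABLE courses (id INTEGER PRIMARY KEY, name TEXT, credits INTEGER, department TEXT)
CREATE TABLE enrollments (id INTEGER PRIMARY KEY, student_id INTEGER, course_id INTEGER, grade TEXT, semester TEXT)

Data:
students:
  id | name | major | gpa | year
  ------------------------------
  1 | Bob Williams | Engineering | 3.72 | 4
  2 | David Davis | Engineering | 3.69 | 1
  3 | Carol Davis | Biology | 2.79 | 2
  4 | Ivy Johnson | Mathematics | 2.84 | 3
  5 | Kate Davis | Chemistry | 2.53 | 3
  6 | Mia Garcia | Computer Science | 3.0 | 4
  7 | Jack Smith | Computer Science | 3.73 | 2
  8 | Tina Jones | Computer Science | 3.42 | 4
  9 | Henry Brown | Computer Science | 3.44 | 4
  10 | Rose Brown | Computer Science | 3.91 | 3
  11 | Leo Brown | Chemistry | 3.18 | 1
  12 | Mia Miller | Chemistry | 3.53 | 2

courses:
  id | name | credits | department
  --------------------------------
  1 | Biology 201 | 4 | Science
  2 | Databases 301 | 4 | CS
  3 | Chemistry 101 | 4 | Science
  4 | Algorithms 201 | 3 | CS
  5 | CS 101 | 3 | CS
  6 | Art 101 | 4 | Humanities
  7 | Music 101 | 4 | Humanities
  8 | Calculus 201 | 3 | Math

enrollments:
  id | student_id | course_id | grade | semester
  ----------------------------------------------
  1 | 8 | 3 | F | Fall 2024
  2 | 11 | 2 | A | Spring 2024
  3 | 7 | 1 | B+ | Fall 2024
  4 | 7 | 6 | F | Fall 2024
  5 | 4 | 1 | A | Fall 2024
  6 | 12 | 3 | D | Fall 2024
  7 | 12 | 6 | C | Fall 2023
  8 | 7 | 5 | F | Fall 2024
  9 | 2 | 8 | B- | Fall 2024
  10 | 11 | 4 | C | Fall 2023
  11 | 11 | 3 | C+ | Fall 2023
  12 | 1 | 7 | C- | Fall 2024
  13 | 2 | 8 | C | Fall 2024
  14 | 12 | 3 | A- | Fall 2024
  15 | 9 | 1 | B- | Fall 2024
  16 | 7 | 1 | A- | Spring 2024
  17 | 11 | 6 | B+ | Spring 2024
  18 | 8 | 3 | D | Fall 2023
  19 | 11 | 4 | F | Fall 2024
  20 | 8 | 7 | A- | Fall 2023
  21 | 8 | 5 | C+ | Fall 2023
SELECT name, gpa FROM students WHERE gpa >= 3.05

Execution result:
name | gpa
Bob Williams | 3.72
David Davis | 3.69
Jack Smith | 3.73
Tina Jones | 3.42
Henry Brown | 3.44
Rose Brown | 3.91
Leo Brown | 3.18
Mia Miller | 3.53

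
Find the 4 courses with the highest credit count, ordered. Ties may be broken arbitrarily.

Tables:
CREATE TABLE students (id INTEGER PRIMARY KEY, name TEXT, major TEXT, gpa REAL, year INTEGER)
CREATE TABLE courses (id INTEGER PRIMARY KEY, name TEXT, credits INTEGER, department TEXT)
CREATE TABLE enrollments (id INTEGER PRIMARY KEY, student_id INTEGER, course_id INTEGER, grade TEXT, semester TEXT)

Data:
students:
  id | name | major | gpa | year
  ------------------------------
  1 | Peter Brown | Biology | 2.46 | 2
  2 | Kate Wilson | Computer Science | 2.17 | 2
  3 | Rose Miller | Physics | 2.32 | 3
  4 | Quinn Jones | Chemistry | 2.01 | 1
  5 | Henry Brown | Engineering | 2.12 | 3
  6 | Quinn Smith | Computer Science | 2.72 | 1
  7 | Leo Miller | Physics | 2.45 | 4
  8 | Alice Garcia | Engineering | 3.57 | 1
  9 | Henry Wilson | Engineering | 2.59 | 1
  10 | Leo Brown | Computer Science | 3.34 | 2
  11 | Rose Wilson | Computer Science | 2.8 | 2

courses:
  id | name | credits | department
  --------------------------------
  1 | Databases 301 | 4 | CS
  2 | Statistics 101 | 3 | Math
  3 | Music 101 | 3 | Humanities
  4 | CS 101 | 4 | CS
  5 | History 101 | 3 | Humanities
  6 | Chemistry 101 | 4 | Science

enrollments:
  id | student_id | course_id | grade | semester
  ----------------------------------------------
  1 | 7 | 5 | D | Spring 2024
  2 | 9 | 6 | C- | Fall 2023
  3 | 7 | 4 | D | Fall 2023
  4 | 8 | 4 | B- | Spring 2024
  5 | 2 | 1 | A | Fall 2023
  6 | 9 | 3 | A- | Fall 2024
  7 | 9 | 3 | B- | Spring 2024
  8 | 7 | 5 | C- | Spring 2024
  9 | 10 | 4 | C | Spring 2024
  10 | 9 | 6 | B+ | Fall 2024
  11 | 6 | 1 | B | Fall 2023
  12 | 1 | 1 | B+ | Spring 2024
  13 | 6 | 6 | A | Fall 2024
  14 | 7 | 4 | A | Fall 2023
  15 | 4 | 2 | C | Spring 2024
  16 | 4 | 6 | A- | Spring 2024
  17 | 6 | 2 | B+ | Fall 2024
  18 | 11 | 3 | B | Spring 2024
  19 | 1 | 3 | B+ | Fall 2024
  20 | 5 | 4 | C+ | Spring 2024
SELECT name, credits FROM courses ORDER BY credits DESC LIMIT 4

Execution result:
name | credits
Databases 301 | 4
CS 101 | 4
Chemistry 101 | 4
Statistics 101 | 3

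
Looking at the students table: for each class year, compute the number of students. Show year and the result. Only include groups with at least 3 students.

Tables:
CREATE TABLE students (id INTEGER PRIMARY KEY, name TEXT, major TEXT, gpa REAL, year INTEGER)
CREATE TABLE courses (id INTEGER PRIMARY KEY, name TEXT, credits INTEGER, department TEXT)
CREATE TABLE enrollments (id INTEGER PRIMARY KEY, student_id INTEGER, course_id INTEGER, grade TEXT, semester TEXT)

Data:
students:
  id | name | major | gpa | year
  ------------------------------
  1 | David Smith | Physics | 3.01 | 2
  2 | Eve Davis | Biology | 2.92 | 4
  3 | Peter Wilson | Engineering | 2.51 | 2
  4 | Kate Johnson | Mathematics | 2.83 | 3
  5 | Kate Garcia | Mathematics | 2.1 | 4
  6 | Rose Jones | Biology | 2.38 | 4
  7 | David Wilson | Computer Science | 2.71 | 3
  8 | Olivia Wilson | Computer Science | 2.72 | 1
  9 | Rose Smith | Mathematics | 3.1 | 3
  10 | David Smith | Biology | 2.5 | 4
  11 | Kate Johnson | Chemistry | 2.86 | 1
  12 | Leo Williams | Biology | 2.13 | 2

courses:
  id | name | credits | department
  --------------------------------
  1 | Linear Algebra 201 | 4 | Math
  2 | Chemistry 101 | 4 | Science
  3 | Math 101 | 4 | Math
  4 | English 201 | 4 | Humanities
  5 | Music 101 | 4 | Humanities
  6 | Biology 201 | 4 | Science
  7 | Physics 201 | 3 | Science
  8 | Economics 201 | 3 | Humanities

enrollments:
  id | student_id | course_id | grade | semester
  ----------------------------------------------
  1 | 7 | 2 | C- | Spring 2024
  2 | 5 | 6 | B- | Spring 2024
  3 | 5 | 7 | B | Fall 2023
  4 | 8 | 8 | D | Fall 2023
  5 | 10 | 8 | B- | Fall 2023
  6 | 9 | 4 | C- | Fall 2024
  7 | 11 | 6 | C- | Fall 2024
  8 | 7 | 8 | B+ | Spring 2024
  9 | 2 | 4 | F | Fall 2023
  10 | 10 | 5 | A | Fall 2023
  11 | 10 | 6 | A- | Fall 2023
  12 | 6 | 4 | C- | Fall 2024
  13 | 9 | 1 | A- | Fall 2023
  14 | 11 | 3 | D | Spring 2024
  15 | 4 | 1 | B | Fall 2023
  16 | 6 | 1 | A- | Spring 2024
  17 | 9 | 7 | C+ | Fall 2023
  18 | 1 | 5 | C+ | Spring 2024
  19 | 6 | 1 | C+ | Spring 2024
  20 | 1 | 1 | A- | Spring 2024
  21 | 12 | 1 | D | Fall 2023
SELECT year, COUNT(*) AS n FROM students GROUP BY year HAVING COUNT(*) >= 3

Execution result:
year | n
2 | 3
3 | 3
4 | 4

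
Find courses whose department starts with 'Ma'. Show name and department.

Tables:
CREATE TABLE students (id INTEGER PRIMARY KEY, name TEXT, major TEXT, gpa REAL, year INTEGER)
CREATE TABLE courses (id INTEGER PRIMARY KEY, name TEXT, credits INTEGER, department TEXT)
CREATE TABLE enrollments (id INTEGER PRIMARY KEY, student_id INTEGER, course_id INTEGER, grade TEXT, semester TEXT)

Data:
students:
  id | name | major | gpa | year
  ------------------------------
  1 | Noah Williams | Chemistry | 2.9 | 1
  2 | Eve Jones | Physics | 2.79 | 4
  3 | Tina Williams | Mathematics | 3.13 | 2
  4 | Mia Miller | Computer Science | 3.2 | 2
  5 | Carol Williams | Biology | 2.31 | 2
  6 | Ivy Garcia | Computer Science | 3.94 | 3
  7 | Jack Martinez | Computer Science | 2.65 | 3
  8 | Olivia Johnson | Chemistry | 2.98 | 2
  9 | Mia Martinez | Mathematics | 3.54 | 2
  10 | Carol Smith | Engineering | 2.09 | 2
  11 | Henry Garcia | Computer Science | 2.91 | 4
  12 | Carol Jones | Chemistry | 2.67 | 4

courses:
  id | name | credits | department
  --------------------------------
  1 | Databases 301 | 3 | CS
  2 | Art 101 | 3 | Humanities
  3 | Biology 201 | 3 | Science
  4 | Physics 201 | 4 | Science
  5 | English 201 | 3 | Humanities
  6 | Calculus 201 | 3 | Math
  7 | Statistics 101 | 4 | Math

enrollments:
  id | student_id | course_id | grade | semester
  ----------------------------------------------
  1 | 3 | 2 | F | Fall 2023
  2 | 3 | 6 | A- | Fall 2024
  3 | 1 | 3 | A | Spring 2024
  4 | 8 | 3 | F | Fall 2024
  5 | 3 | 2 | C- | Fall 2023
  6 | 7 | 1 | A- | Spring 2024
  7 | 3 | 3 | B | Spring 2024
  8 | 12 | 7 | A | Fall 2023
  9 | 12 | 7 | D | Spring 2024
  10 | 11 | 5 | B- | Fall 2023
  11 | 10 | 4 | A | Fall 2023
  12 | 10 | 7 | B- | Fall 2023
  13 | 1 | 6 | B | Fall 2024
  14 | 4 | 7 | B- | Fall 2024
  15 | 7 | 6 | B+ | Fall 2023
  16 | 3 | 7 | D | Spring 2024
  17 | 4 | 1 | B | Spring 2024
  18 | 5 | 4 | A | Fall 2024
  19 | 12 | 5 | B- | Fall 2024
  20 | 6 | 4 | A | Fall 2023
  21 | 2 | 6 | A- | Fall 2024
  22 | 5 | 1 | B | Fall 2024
SELECT name, department FROM courses WHERE department LIKE 'Ma%'

Execution result:
name | department
Calculus 201 | Math
Statistics 101 | Math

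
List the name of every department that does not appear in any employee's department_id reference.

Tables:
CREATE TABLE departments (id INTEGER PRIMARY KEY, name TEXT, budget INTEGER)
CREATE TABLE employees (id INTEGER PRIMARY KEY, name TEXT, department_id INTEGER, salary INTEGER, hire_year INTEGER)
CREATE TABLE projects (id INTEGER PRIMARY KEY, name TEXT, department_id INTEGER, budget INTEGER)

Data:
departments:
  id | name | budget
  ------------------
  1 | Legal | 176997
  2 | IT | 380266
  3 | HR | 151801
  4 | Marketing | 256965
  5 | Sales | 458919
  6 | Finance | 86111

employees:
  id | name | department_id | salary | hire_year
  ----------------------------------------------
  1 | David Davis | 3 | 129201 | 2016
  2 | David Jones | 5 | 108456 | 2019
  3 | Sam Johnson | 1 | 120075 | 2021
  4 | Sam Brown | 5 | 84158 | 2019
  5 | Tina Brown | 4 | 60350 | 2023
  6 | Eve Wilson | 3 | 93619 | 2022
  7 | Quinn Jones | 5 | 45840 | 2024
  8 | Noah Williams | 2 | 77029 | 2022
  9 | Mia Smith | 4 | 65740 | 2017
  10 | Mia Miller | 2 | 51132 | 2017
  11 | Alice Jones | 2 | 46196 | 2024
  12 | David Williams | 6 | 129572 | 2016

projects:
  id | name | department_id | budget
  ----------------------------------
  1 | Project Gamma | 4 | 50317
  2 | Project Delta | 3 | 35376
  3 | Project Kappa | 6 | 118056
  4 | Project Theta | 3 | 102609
SELECT p.name FROM departments p LEFT JOIN employees c ON c.department_id = p.id WHERE c.id IS NULL

Execution result:
(no rows)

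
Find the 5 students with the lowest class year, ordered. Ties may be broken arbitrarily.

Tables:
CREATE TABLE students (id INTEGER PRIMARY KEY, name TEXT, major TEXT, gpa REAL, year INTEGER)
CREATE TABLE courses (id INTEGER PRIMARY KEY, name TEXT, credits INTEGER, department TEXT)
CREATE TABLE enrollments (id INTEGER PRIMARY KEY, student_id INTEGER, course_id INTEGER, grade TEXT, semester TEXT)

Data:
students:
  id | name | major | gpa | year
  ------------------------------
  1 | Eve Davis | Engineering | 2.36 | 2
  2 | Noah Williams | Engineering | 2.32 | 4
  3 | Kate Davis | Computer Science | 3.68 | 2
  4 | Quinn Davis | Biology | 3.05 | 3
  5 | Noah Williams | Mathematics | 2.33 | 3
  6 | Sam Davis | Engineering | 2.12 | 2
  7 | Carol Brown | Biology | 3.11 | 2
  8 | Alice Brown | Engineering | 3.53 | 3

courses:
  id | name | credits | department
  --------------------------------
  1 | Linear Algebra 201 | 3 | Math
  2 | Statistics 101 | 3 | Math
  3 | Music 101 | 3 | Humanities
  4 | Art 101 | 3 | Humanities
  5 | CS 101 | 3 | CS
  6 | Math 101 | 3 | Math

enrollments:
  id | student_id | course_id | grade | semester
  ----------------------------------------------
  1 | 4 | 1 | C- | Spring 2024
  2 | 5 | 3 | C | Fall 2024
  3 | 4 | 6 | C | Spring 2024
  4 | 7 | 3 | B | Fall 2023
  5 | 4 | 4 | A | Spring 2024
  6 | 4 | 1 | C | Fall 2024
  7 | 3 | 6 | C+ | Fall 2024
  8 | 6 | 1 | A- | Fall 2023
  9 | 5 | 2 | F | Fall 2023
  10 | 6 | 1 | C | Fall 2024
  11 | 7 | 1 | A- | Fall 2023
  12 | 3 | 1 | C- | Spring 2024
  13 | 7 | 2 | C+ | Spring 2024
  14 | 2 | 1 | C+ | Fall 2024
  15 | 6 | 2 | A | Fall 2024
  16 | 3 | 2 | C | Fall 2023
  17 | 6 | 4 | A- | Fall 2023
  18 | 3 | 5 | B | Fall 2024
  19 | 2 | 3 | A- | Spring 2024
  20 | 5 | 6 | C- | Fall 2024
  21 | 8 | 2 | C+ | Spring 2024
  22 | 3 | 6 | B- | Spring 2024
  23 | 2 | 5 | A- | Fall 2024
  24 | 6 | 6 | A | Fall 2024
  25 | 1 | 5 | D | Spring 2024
SELECT name, year FROM students ORDER BY year ASC LIMIT 5

Execution result:
name | year
Eve Davis | 2
Kate Davis | 2
Sam Davis | 2
Carol Brown | 2
Quinn Davis | 3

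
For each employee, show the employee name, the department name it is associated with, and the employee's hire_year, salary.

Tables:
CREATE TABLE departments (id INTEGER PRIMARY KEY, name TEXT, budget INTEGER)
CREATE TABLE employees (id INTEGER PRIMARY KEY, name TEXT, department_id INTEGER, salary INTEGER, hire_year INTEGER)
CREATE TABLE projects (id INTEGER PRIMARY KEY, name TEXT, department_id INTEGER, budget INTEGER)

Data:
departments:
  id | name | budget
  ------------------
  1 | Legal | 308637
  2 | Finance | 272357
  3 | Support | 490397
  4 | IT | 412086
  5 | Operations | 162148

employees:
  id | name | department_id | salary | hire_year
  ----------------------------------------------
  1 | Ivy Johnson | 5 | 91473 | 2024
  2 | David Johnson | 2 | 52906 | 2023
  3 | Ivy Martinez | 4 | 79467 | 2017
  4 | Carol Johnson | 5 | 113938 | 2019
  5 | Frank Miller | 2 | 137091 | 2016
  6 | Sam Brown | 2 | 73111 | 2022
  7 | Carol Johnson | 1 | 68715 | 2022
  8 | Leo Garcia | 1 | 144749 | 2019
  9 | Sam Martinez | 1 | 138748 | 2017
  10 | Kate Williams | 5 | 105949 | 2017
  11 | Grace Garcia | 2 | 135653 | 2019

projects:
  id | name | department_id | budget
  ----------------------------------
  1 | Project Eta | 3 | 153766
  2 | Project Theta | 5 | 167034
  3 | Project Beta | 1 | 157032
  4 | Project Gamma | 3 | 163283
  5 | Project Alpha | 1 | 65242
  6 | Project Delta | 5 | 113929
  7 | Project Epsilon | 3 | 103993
SELECT c.name, p.name AS department, c.hire_year, c.salary FROM employees c JOIN departments p ON c.department_id = p.id

Execution result:
name | department | hire_year | salary
Ivy Johnson | Operations | 2024 | 91473
David Johnson | Finance | 2023 | 52906
Ivy Martinez | IT | 2017 | 79467
Carol Johnson | Operations | 2019 | 113938
Frank Miller | Finance | 2016 | 137091
Sam Brown | Finance | 2022 | 73111
Carol Johnson | Legal | 2022 | 68715
Leo Garcia | Legal | 2019 | 144749
Sam Martinez | Legal | 2017 | 138748
Kate Williams | Operations | 2017 | 105949
Grace Garcia | Finance | 2019 | 135653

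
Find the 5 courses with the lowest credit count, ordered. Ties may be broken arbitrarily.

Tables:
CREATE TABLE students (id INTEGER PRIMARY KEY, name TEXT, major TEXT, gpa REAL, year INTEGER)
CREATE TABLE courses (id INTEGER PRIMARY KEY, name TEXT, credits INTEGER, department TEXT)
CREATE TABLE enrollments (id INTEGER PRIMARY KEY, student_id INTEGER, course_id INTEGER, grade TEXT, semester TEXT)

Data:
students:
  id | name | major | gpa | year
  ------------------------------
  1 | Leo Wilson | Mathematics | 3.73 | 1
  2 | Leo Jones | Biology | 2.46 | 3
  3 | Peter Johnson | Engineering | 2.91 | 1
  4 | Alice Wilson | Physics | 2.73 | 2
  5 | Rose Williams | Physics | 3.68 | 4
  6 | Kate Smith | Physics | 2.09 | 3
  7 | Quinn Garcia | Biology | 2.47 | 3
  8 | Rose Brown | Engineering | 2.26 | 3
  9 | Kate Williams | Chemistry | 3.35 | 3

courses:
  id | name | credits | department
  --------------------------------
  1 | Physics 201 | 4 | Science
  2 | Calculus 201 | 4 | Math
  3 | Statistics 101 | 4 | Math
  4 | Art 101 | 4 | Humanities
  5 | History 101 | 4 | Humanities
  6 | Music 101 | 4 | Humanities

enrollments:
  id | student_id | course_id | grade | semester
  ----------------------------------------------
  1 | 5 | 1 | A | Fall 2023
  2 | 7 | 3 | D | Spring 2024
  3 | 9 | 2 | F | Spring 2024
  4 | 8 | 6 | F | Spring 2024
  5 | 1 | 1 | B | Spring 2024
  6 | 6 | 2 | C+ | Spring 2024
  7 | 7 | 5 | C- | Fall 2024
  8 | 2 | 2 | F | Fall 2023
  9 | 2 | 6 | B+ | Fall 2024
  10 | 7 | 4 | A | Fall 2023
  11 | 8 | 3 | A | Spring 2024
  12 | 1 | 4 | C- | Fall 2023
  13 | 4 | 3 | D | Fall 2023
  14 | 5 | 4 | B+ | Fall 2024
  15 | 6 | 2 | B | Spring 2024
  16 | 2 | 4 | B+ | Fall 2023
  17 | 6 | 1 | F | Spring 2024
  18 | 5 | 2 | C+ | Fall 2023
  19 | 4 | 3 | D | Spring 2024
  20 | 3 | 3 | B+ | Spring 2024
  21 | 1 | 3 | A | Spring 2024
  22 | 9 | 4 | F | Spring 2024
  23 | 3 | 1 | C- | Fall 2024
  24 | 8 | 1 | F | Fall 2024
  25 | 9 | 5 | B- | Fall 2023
SELECT name, credits FROM courses ORDER BY credits ASC LIMIT 5

Execution result:
name | credits
Physics 201 | 4
Calculus 201 | 4
Statistics 101 | 4
Art 101 | 4
History 101 | 4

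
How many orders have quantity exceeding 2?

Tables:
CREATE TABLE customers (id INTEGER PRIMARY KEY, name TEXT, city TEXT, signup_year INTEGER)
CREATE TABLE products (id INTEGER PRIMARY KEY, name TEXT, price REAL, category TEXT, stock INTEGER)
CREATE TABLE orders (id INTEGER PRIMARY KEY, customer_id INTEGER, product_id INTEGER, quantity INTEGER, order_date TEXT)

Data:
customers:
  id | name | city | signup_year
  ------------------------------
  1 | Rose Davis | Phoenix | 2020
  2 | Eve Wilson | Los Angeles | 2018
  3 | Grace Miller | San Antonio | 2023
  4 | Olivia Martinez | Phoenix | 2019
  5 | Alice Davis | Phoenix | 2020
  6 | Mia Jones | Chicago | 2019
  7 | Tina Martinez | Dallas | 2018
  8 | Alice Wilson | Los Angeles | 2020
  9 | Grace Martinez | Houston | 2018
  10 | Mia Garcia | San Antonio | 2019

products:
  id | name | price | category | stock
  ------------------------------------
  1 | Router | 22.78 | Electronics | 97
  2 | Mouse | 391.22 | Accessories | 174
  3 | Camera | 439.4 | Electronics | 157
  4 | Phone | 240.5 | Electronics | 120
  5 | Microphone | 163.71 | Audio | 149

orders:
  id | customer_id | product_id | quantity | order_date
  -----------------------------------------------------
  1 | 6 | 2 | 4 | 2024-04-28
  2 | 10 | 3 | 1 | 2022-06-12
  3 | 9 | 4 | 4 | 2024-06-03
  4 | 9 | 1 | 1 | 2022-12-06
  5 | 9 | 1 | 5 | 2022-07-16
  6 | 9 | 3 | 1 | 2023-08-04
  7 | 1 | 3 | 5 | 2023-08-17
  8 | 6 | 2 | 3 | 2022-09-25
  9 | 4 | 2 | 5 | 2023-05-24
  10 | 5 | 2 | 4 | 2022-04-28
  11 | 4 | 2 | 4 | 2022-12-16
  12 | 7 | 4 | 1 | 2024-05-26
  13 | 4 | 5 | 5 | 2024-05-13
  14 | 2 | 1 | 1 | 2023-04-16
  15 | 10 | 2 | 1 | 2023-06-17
SELECT COUNT(*) FROM orders WHERE quantity > 2

Execution result:
9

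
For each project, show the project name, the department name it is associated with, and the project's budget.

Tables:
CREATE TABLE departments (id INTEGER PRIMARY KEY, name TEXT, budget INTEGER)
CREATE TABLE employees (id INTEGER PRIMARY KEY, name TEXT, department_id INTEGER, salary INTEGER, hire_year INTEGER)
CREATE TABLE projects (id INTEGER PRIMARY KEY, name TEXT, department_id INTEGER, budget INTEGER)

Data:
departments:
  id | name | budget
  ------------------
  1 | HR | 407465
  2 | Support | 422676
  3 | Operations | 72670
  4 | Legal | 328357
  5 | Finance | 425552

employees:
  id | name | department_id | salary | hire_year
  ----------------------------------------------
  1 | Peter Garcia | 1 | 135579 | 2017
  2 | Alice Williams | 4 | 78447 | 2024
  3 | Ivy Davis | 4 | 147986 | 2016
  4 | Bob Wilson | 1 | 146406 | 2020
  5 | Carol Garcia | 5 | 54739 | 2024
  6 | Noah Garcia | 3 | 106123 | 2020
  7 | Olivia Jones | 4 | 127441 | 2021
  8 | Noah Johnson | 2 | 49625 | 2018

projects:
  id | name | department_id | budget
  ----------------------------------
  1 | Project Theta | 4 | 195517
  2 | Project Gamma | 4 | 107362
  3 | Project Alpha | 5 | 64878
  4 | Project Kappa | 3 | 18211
SELECT c.name, p.name AS department, c.budget FROM projects c JOIN departments p ON c.department_id = p.id

Execution result:
name | department | budget
Project Theta | Legal | 195517
Project Gamma | Legal | 107362
Project Alpha | Finance | 64878
Project Kappa | Operations | 18211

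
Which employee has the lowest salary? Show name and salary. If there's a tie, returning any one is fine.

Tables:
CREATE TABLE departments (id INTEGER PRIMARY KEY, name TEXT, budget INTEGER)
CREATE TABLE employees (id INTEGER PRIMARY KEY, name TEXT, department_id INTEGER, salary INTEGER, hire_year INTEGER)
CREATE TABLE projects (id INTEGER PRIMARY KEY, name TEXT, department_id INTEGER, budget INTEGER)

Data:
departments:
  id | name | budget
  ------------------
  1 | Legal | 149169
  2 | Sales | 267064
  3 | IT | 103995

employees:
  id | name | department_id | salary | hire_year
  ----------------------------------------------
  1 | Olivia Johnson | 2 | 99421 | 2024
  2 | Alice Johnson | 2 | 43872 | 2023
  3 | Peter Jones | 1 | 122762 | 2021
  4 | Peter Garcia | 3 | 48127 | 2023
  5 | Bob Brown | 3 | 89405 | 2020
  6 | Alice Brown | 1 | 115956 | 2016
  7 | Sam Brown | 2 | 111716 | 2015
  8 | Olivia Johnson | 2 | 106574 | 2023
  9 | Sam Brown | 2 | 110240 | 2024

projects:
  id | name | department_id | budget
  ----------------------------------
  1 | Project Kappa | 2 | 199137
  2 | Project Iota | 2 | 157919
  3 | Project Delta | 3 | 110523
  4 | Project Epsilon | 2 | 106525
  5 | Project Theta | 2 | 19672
SELECT name, salary FROM employees ORDER BY salary ASC LIMIT 1

Execution result:
name | salary
Alice Johnson | 43872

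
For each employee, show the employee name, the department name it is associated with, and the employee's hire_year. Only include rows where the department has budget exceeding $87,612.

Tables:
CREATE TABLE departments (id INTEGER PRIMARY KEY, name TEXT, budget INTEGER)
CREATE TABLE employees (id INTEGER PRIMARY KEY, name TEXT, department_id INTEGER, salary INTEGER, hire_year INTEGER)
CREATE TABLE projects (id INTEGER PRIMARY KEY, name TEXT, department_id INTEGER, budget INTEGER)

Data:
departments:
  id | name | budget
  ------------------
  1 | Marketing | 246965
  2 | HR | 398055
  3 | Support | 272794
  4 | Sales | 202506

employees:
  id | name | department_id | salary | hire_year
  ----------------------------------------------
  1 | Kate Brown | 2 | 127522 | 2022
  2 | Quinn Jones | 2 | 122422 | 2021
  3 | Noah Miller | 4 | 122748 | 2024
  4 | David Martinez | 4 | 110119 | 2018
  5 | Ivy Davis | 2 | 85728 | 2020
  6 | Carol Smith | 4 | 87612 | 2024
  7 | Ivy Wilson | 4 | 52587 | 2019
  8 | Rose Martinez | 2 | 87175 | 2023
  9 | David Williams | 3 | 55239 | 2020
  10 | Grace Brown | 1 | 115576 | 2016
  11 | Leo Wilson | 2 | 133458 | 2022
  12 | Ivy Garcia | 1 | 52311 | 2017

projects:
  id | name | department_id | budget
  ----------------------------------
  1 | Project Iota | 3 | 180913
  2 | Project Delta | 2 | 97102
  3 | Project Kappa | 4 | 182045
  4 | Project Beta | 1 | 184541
SELECT c.name, p.name AS department, c.hire_year FROM employees c JOIN departments p ON c.department_id = p.id WHERE p.budget > 87612

Execution result:
name | department | hire_year
Kate Brown | HR | 2022
Quinn Jones | HR | 2021
Noah Miller | Sales | 2024
David Martinez | Sales | 2018
Ivy Davis | HR | 2020
Carol Smith | Sales | 2024
Ivy Wilson | Sales | 2019
Rose Martinez | HR | 2023
David Williams | Support | 2020
Grace Brown | Marketing | 2016
Leo Wilson | HR | 2022
Ivy Garcia | Marketing | 2017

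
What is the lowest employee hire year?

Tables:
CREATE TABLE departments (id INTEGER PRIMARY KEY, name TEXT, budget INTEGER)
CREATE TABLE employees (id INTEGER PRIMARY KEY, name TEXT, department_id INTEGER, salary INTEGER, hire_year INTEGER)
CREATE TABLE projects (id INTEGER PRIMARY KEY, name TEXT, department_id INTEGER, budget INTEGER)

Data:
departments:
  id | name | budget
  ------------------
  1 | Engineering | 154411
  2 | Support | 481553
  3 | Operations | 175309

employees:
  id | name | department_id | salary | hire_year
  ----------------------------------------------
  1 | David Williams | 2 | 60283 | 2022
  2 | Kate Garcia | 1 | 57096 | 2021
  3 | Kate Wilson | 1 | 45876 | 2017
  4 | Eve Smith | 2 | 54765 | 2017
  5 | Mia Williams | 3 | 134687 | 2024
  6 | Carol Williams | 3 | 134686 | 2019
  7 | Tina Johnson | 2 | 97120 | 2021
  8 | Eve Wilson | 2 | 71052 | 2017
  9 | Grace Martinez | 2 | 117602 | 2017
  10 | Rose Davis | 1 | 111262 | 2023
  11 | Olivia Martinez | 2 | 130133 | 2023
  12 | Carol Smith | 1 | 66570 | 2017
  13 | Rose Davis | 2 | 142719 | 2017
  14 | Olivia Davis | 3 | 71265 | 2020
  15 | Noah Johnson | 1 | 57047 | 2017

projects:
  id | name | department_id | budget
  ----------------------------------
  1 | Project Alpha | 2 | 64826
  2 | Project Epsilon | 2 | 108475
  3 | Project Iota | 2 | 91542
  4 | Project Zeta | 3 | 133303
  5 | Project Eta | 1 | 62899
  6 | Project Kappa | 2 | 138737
SELECT MIN(hire_year) FROM employees

Execution result:
2017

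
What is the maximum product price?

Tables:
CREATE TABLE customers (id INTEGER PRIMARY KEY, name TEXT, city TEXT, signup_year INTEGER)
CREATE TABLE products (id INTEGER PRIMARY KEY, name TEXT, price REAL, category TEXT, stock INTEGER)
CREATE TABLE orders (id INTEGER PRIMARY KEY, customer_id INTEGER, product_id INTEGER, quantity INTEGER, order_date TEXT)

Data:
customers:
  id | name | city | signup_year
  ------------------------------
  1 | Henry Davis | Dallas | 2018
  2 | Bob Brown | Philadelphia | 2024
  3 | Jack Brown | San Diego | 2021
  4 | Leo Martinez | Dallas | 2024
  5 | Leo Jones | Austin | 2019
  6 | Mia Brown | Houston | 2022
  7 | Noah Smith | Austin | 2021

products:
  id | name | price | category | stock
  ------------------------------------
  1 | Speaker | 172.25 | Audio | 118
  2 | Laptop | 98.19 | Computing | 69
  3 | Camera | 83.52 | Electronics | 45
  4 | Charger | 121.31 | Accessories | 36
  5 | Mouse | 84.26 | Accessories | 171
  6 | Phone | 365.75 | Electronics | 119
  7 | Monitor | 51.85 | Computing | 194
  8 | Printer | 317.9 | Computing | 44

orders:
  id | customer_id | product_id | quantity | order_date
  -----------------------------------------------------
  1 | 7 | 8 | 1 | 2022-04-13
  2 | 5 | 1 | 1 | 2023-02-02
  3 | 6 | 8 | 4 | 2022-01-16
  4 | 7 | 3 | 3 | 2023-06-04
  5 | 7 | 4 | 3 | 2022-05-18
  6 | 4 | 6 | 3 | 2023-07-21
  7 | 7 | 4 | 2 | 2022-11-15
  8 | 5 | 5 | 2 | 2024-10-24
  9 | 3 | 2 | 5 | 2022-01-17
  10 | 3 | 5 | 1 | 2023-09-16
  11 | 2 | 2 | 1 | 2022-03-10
SELECT MAX(price) FROM products

Execution result:
365.75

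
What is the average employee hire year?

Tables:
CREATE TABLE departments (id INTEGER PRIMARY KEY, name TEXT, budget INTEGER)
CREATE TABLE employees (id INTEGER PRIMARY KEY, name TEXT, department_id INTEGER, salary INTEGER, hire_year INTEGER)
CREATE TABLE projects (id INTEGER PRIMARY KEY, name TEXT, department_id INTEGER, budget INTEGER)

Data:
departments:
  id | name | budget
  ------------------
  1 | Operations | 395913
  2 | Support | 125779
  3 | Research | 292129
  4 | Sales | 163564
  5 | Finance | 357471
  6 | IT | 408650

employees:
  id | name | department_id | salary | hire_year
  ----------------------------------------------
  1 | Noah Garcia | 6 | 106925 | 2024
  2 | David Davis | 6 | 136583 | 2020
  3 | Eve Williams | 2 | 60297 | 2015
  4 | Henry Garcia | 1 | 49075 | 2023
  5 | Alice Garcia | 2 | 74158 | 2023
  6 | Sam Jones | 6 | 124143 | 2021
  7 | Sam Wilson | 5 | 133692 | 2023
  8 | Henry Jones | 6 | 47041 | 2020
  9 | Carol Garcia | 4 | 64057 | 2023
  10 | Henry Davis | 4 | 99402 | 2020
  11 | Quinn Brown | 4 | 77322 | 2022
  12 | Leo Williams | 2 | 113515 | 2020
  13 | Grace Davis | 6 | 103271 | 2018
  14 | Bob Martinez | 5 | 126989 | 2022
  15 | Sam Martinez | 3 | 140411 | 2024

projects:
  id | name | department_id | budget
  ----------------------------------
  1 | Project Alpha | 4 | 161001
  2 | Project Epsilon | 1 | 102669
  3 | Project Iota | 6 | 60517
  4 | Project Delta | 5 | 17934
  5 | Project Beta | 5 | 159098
SELECT AVG(hire_year) FROM employees

Execution result:
2021.20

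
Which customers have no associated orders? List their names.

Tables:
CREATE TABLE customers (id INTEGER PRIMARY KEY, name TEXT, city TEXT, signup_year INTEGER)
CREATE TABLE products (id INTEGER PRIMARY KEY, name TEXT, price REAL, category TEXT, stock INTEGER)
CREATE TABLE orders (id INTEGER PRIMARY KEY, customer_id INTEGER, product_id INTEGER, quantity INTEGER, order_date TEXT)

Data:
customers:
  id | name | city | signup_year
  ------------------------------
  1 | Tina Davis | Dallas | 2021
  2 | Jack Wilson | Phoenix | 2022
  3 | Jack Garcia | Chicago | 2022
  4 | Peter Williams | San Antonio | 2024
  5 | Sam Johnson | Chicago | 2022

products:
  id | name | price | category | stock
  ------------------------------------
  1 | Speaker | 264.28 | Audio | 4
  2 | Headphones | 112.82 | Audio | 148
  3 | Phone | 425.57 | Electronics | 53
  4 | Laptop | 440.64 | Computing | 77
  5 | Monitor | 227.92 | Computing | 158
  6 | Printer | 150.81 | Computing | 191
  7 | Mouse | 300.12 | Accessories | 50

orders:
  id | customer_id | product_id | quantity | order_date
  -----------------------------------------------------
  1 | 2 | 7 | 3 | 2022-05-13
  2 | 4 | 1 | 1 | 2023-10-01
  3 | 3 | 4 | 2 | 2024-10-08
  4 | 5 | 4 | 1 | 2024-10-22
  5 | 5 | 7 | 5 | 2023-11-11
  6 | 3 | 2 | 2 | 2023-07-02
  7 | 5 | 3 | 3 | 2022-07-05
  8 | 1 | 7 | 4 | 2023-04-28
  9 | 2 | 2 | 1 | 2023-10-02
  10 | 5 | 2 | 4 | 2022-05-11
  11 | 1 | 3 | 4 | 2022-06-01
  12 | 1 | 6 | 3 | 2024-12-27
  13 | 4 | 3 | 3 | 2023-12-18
SELECT p.name FROM customers p LEFT JOIN orders c ON c.customer_id = p.id WHERE c.id IS NULL

Execution result:
(no rows)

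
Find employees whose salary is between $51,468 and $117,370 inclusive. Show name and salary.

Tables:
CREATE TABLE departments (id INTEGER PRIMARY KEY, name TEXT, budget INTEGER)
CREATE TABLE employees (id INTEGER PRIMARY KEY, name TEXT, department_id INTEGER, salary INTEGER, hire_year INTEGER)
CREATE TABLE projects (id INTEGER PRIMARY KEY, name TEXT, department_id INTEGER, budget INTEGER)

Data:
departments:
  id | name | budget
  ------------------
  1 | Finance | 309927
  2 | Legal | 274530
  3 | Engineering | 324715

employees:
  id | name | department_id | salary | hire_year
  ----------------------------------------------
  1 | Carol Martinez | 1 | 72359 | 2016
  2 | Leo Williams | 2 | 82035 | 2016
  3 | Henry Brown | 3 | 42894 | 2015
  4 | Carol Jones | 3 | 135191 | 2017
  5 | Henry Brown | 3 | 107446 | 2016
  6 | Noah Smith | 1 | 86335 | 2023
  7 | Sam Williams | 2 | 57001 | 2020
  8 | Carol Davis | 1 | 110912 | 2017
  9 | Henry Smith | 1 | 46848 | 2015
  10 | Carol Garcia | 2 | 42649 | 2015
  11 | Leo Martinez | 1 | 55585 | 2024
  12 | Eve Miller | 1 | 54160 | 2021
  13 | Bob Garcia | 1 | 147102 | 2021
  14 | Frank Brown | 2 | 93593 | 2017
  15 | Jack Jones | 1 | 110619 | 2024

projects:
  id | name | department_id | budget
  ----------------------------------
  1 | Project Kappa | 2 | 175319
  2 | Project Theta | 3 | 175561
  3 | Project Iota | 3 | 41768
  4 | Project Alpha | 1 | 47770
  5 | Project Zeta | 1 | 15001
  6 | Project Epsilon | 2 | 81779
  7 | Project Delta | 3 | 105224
SELECT name, salary FROM employees WHERE salary BETWEEN 51468 AND 117370

Execution result:
name | salary
Carol Martinez | 72359
Leo Williams | 82035
Henry Brown | 107446
Noah Smith | 86335
Sam Williams | 57001
Carol Davis | 110912
Leo Martinez | 55585
Eve Miller | 54160
Frank Brown | 93593
Jack Jones | 110619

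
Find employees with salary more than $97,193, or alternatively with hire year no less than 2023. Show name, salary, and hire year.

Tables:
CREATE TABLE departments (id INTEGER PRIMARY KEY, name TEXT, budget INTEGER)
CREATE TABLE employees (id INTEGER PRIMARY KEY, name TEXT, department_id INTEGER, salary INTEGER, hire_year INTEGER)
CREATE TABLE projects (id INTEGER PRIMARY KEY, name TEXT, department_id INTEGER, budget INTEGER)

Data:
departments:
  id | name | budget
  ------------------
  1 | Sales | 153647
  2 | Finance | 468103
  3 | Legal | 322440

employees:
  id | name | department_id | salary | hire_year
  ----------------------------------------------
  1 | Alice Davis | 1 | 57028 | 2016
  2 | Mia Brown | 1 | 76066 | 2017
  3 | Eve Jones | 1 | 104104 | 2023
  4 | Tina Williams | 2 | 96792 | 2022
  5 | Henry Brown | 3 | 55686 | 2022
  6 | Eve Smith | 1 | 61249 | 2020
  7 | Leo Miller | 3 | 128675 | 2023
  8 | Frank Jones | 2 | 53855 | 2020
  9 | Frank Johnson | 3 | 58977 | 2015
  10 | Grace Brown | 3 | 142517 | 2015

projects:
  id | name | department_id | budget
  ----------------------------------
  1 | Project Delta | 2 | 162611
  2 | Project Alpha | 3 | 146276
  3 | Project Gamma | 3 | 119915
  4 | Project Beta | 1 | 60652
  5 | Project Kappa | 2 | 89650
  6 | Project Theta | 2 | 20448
SELECT name, salary, hire_year FROM employees WHERE salary > 97193 OR hire_year >= 2023

Execution result:
name | salary | hire_year
Eve Jones | 104104 | 2023
Leo Miller | 128675 | 2023
Grace Brown | 142517 | 2015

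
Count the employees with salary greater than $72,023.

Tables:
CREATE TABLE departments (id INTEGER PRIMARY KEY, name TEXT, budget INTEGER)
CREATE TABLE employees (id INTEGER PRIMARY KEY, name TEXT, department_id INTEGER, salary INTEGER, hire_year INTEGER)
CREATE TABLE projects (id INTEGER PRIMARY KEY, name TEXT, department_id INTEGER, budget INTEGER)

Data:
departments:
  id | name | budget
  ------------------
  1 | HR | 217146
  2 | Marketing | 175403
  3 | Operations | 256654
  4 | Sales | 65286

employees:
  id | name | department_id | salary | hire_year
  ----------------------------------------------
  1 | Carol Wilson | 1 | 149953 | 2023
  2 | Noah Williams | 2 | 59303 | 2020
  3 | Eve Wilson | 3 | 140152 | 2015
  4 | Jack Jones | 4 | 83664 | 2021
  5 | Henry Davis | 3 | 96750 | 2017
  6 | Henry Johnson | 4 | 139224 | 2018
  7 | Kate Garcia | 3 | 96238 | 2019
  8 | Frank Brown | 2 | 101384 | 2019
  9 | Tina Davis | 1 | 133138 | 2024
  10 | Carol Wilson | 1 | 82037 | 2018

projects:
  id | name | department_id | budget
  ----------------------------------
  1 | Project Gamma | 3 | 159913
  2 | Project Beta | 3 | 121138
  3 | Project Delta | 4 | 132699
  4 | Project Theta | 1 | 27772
SELECT COUNT(*) FROM employees WHERE salary > 72023

Execution result:
9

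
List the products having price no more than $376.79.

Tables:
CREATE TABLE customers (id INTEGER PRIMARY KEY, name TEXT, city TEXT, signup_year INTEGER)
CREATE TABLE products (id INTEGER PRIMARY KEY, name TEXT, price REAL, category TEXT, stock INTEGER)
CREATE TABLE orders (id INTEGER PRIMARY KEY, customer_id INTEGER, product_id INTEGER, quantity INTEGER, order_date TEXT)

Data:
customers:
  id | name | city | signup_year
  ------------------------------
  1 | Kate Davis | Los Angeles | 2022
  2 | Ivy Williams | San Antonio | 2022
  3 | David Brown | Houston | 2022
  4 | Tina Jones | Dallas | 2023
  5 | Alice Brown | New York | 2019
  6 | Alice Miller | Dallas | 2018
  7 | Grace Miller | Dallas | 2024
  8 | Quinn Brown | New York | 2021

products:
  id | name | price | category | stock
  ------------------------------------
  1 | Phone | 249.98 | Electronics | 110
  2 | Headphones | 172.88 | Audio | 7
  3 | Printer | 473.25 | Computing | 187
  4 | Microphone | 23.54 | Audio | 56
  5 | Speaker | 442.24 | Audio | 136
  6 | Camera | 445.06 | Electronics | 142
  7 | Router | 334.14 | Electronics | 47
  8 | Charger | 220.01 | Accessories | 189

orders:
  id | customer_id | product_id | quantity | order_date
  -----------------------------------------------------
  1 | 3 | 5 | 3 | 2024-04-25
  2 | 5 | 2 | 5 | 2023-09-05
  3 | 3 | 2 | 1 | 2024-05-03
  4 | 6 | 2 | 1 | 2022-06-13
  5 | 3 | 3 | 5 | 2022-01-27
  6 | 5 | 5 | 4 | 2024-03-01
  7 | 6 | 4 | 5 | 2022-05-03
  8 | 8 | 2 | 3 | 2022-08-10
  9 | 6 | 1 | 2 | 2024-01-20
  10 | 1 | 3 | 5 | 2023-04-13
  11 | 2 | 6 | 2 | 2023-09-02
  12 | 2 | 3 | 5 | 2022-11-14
SELECT name, price FROM products WHERE price <= 376.79

Execution result:
name | price
Phone | 249.98
Headphones | 172.88
Microphone | 23.54
Router | 334.14
Charger | 220.01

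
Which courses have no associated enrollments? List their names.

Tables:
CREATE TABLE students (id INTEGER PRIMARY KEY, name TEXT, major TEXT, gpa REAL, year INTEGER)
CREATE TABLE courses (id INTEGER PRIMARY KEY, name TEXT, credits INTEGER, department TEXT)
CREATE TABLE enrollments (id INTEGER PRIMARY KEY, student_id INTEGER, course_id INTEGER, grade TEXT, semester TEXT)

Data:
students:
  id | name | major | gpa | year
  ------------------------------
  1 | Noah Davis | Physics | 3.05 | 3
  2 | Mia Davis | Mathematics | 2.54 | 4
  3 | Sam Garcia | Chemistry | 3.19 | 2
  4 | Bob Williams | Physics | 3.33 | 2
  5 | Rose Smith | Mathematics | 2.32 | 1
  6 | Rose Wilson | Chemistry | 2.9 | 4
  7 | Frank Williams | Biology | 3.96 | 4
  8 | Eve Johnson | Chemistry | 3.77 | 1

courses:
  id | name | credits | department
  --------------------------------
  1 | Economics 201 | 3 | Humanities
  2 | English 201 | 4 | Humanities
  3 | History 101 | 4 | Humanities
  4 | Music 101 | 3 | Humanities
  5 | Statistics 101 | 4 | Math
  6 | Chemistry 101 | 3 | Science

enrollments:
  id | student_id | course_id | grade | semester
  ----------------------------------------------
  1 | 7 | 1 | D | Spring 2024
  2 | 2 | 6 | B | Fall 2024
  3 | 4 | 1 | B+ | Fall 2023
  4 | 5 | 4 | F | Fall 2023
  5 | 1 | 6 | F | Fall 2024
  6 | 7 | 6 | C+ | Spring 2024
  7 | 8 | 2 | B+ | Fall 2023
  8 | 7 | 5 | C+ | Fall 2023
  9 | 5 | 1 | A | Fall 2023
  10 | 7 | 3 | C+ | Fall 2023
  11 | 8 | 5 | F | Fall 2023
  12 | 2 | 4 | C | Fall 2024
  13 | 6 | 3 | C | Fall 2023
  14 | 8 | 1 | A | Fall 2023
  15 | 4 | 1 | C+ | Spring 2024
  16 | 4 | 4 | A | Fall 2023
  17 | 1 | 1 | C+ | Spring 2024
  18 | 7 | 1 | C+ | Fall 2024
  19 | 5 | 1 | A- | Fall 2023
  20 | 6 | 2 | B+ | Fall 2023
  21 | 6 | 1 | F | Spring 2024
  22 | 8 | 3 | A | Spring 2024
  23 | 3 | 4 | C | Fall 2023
SELECT p.name FROM courses p LEFT JOIN enrollments c ON c.course_id = p.id WHERE c.id IS NULL

Execution result:
(no rows)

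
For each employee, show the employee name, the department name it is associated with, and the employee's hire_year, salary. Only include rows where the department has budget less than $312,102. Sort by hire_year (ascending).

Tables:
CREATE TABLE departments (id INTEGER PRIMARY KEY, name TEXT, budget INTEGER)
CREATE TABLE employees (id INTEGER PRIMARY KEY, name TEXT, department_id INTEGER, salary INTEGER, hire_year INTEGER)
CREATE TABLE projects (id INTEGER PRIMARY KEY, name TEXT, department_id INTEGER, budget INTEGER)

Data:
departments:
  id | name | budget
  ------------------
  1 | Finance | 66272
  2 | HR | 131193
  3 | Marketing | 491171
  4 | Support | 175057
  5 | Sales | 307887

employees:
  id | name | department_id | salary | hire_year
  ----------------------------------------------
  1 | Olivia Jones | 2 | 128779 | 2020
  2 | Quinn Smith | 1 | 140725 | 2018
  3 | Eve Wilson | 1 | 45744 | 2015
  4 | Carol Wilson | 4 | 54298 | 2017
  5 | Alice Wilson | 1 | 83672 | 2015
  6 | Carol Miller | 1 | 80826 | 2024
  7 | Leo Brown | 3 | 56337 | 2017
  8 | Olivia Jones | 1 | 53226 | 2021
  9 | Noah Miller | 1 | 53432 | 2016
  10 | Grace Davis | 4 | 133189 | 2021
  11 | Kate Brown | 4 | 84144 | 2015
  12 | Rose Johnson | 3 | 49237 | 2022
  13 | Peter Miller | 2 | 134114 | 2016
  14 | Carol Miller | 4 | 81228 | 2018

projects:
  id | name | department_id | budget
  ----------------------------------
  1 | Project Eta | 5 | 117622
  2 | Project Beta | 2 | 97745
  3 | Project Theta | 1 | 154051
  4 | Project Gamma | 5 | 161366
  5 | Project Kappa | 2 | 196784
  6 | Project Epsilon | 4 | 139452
SELECT c.name, p.name AS department, c.hire_year, c.salary FROM employees c JOIN departments p ON c.department_id = p.id WHERE p.budget < 312102 ORDER BY c.hire_year ASC

Execution result:
name | department | hire_year | salary
Eve Wilson | Finance | 2015 | 45744
Alice Wilson | Finance | 2015 | 83672
Kate Brown | Support | 2015 | 84144
Noah Miller | Finance | 2016 | 53432
Peter Miller | HR | 2016 | 134114
Carol Wilson | Support | 2017 | 54298
Quinn Smith | Finance | 2018 | 140725
Carol Miller | Support | 2018 | 81228
Olivia Jones | HR | 2020 | 128779
Olivia Jones | Finance | 2021 | 53226
Grace Davis | Support | 2021 | 133189
Carol Miller | Finance | 2024 | 80826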